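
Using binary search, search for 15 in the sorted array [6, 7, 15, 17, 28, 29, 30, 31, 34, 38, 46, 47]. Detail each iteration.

Binary search for 15 in [6, 7, 15, 17, 28, 29, 30, 31, 34, 38, 46, 47]:

lo=0, hi=11, mid=5, arr[mid]=29 -> 29 > 15, search left half
lo=0, hi=4, mid=2, arr[mid]=15 -> Found target at index 2!

Binary search finds 15 at index 2 after 2 comparisons. The search repeatedly halves the search space by comparing with the middle element.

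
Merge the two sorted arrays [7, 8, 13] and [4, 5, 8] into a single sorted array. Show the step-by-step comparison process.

Merging process:

Compare 7 vs 4: take 4 from right. Merged: [4]
Compare 7 vs 5: take 5 from right. Merged: [4, 5]
Compare 7 vs 8: take 7 from left. Merged: [4, 5, 7]
Compare 8 vs 8: take 8 from left. Merged: [4, 5, 7, 8]
Compare 13 vs 8: take 8 from right. Merged: [4, 5, 7, 8, 8]
Append remaining from left: [13]. Merged: [4, 5, 7, 8, 8, 13]

Final merged array: [4, 5, 7, 8, 8, 13]
Total comparisons: 5

The merged array is [4, 5, 7, 8, 8, 13], requiring 5 comparisons. The merge step runs in O(n) time where n is the total number of elements.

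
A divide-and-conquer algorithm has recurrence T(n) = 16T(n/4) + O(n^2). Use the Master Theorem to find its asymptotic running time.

Master Theorem for T(n) = 16T(n/4) + O(n^2):

a = 16, b = 4, c = 2
log_b(a) = log_4(16) = 2.0000

Case 2: c = 2 = log_4(16) = 2.0000
T(n) = O(n^2 log n) = O(n^2 log n)

For T(n) = 16T(n/4) + O(n^2): log_4(16) = 2.0000. This is Case 2 of the Master Theorem (c = log_b(a), equal work at all levels), giving O(n^2 log n).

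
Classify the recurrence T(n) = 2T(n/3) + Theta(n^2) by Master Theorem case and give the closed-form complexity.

Master Theorem for T(n) = 2T(n/3) + O(n^2):

a = 2, b = 3, c = 2
log_b(a) = log_3(2) = 0.6309

Case 3: c = 2 > log_3(2) = 0.6309
T(n) = O(n^2) = O(n^2)

For T(n) = 2T(n/3) + O(n^2): log_3(2) = 0.6309. This is Case 3 of the Master Theorem (c > log_b(a), work dominated by root), giving O(n^2).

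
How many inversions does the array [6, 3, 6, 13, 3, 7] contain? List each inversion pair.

Finding inversions in [6, 3, 6, 13, 3, 7]:

(0, 1): arr[0]=6 > arr[1]=3
(0, 4): arr[0]=6 > arr[4]=3
(2, 4): arr[2]=6 > arr[4]=3
(3, 4): arr[3]=13 > arr[4]=3
(3, 5): arr[3]=13 > arr[5]=7

Total inversions: 5

The array has 5 inversion(s): (0,1), (0,4), (2,4), (3,4), (3,5). Each pair (i,j) satisfies i < j and arr[i] > arr[j].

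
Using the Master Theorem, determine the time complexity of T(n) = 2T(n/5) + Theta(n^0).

Master Theorem for T(n) = 2T(n/5) + O(n^0):

a = 2, b = 5, c = 0
log_b(a) = log_5(2) = 0.4307

Case 1: c = 0 < log_5(2) = 0.4307
T(n) = O(n^(log_5 2))

For T(n) = 2T(n/5) + O(n^0): log_5(2) = 0.4307. This is Case 1 of the Master Theorem (c < log_b(a), work dominated by leaves), giving O(n^(log_5 2)).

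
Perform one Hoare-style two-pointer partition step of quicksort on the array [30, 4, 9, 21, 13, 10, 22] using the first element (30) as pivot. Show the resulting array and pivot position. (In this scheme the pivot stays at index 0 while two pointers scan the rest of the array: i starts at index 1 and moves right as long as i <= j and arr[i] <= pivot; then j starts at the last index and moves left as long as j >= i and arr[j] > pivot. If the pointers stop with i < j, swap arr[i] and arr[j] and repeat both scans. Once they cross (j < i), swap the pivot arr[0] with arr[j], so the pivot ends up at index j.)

Hoare-style two-pointer partition with pivot = 30:

Initial array: [30, 4, 9, 21, 13, 10, 22]

Pointers start at i = 1, j = 6.
i ends at 7, j ends at 6: the pointers have crossed (j < i), so scanning stops.

Swap pivot arr[0] with arr[6] to place pivot at position 6: [22, 4, 9, 21, 13, 10, 30]
Pivot position: 6

After partitioning with pivot 30, the array becomes [22, 4, 9, 21, 13, 10, 30]. The pivot is placed at index 6. All elements to the left of the pivot are <= 30, and all elements to the right are > 30.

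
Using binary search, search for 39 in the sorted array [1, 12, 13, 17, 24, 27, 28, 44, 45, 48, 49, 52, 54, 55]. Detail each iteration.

Binary search for 39 in [1, 12, 13, 17, 24, 27, 28, 44, 45, 48, 49, 52, 54, 55]:

lo=0, hi=13, mid=6, arr[mid]=28 -> 28 < 39, search right half
lo=7, hi=13, mid=10, arr[mid]=49 -> 49 > 39, search left half
lo=7, hi=9, mid=8, arr[mid]=45 -> 45 > 39, search left half
lo=7, hi=7, mid=7, arr[mid]=44 -> 44 > 39, search left half
lo=7 > hi=6, target 39 not found

Binary search determines that 39 is not in the array after 4 comparisons. The search space was exhausted without finding the target.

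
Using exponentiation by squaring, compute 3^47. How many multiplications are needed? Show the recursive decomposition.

Computing 3^47 by squaring (build up from 3^1; each line after the first costs one multiplication):

3^1 = 3
3^2 = (3^1)^2 = 3^2 = 9
3^4 = (3^2)^2 = 9^2 = 81
3^5 = 3 * 3^4 = 3 * 81 = 243
3^10 = (3^5)^2 = 243^2 = 59049
3^11 = 3 * 3^10 = 3 * 59049 = 177147
3^22 = (3^11)^2 = 177147^2 = 31381059609
3^23 = 3 * 3^22 = 3 * 31381059609 = 94143178827
3^46 = (3^23)^2 = 94143178827^2 = 8862938119652501095929
3^47 = 3 * 3^46 = 3 * 8862938119652501095929 = 26588814358957503287787

Result: 26588814358957503287787
Multiplications needed: 9 (9 lines after 3^1)

3^47 = 26588814358957503287787. Using exponentiation by squaring, this requires 9 multiplications. The key idea: if the exponent is even, square the half-power; if odd, multiply by the base once.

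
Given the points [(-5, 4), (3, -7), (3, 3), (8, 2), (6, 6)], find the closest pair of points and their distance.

Computing all pairwise distances among 5 points:

d((-5, 4), (3, -7)) = 13.6015
d((-5, 4), (3, 3)) = 8.0623
d((-5, 4), (8, 2)) = 13.1529
d((-5, 4), (6, 6)) = 11.1803
d((3, -7), (3, 3)) = 10.0
d((3, -7), (8, 2)) = 10.2956
d((3, -7), (6, 6)) = 13.3417
d((3, 3), (8, 2)) = 5.099
d((3, 3), (6, 6)) = 4.2426 <-- minimum
d((8, 2), (6, 6)) = 4.4721

Closest pair: (3, 3) and (6, 6) with distance 4.2426

The closest pair is (3, 3) and (6, 6) with Euclidean distance 4.2426. For 5 points, brute-force pairwise comparison is shown above. For large n, the divide-and-conquer algorithm (sort by x, recurse on halves, check the dividing strip) achieves O(n log n).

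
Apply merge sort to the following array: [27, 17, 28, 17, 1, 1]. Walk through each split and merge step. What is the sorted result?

Merge sort trace:

Split: [27, 17, 28, 17, 1, 1] -> [27, 17, 28] and [17, 1, 1]
  Split: [27, 17, 28] -> [27] and [17, 28]
    Split: [17, 28] -> [17] and [28]
    Merge: [17] + [28] -> [17, 28]
  Merge: [27] + [17, 28] -> [17, 27, 28]
  Split: [17, 1, 1] -> [17] and [1, 1]
    Split: [1, 1] -> [1] and [1]
    Merge: [1] + [1] -> [1, 1]
  Merge: [17] + [1, 1] -> [1, 1, 17]
Merge: [17, 27, 28] + [1, 1, 17] -> [1, 1, 17, 17, 27, 28]

Final sorted array: [1, 1, 17, 17, 27, 28]

The merge sort proceeds by recursively splitting the array and merging sorted halves.
After all merges, the sorted array is [1, 1, 17, 17, 27, 28].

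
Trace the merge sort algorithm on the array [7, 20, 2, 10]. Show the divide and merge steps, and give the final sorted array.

Merge sort trace:

Split: [7, 20, 2, 10] -> [7, 20] and [2, 10]
  Split: [7, 20] -> [7] and [20]
  Merge: [7] + [20] -> [7, 20]
  Split: [2, 10] -> [2] and [10]
  Merge: [2] + [10] -> [2, 10]
Merge: [7, 20] + [2, 10] -> [2, 7, 10, 20]

Final sorted array: [2, 7, 10, 20]

The merge sort proceeds by recursively splitting the array and merging sorted halves.
After all merges, the sorted array is [2, 7, 10, 20].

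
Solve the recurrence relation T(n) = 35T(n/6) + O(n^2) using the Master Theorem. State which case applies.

Master Theorem for T(n) = 35T(n/6) + O(n^2):

a = 35, b = 6, c = 2
log_b(a) = log_6(35) = 1.9843

Case 3: c = 2 > log_6(35) = 1.9843
T(n) = O(n^2) = O(n^2)

For T(n) = 35T(n/6) + O(n^2): log_6(35) = 1.9843. This is Case 3 of the Master Theorem (c > log_b(a), work dominated by root), giving O(n^2).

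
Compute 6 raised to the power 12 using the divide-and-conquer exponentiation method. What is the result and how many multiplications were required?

Computing 6^12 by squaring (build up from 6^1; each line after the first costs one multiplication):

6^1 = 6
6^2 = (6^1)^2 = 6^2 = 36
6^3 = 6 * 6^2 = 6 * 36 = 216
6^6 = (6^3)^2 = 216^2 = 46656
6^12 = (6^6)^2 = 46656^2 = 2176782336

Result: 2176782336
Multiplications needed: 4 (4 lines after 6^1)

6^12 = 2176782336. Using exponentiation by squaring, this requires 4 multiplications. The key idea: if the exponent is even, square the half-power; if odd, multiply by the base once.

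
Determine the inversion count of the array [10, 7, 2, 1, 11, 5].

Finding inversions in [10, 7, 2, 1, 11, 5]:

(0, 1): arr[0]=10 > arr[1]=7
(0, 2): arr[0]=10 > arr[2]=2
(0, 3): arr[0]=10 > arr[3]=1
(0, 5): arr[0]=10 > arr[5]=5
(1, 2): arr[1]=7 > arr[2]=2
(1, 3): arr[1]=7 > arr[3]=1
(1, 5): arr[1]=7 > arr[5]=5
(2, 3): arr[2]=2 > arr[3]=1
(4, 5): arr[4]=11 > arr[5]=5

Total inversions: 9

The array has 9 inversion(s): (0,1), (0,2), (0,3), (0,5), (1,2), (1,3), (1,5), (2,3), (4,5). Each pair (i,j) satisfies i < j and arr[i] > arr[j].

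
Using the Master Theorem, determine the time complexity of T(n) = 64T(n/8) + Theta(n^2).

Master Theorem for T(n) = 64T(n/8) + O(n^2):

a = 64, b = 8, c = 2
log_b(a) = log_8(64) = 2.0000

Case 2: c = 2 = log_8(64) = 2.0000
T(n) = O(n^2 log n) = O(n^2 log n)

For T(n) = 64T(n/8) + O(n^2): log_8(64) = 2.0000. This is Case 2 of the Master Theorem (c = log_b(a), equal work at all levels), giving O(n^2 log n).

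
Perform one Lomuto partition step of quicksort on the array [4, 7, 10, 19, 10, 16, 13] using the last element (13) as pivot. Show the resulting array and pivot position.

Lomuto partition with pivot = 13:

Initial array: [4, 7, 10, 19, 10, 16, 13]

arr[0]=4 <= 13: swap with position 0, array becomes [4, 7, 10, 19, 10, 16, 13]
arr[1]=7 <= 13: swap with position 1, array becomes [4, 7, 10, 19, 10, 16, 13]
arr[2]=10 <= 13: swap with position 2, array becomes [4, 7, 10, 19, 10, 16, 13]
arr[3]=19 > 13: no swap
arr[4]=10 <= 13: swap with position 3, array becomes [4, 7, 10, 10, 19, 16, 13]
arr[5]=16 > 13: no swap

Place pivot at position 4: [4, 7, 10, 10, 13, 16, 19]
Pivot position: 4

After partitioning with pivot 13, the array becomes [4, 7, 10, 10, 13, 16, 19]. The pivot is placed at index 4. All elements to the left of the pivot are <= 13, and all elements to the right are > 13.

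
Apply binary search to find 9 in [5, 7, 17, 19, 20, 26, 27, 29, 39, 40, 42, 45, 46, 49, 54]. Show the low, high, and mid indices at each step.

Binary search for 9 in [5, 7, 17, 19, 20, 26, 27, 29, 39, 40, 42, 45, 46, 49, 54]:

lo=0, hi=14, mid=7, arr[mid]=29 -> 29 > 9, search left half
lo=0, hi=6, mid=3, arr[mid]=19 -> 19 > 9, search left half
lo=0, hi=2, mid=1, arr[mid]=7 -> 7 < 9, search right half
lo=2, hi=2, mid=2, arr[mid]=17 -> 17 > 9, search left half
lo=2 > hi=1, target 9 not found

Binary search determines that 9 is not in the array after 4 comparisons. The search space was exhausted without finding the target.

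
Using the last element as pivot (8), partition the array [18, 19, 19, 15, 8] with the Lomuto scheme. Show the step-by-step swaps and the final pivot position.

Lomuto partition with pivot = 8:

Initial array: [18, 19, 19, 15, 8]

arr[0]=18 > 8: no swap
arr[1]=19 > 8: no swap
arr[2]=19 > 8: no swap
arr[3]=15 > 8: no swap

Place pivot at position 0: [8, 19, 19, 15, 18]
Pivot position: 0

After partitioning with pivot 8, the array becomes [8, 19, 19, 15, 18]. The pivot is placed at index 0. All elements to the left of the pivot are <= 8, and all elements to the right are > 8.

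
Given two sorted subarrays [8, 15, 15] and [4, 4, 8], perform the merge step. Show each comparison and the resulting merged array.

Merging process:

Compare 8 vs 4: take 4 from right. Merged: [4]
Compare 8 vs 4: take 4 from right. Merged: [4, 4]
Compare 8 vs 8: take 8 from left. Merged: [4, 4, 8]
Compare 15 vs 8: take 8 from right. Merged: [4, 4, 8, 8]
Append remaining from left: [15, 15]. Merged: [4, 4, 8, 8, 15, 15]

Final merged array: [4, 4, 8, 8, 15, 15]
Total comparisons: 4

The merged array is [4, 4, 8, 8, 15, 15], requiring 4 comparisons. The merge step runs in O(n) time where n is the total number of elements.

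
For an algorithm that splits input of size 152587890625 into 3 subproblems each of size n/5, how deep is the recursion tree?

For divide and conquer with division factor 5:

Problem sizes at each level:
Level 0: 152587890625
Level 1: 30517578125
Level 2: 6103515625
Level 3: 1220703125
Level 4: 244140625
Level 5: 48828125
Level 6: 9765625
Level 7: 1953125
Level 8: 390625
Level 9: 78125
Level 10: 15625
Level 11: 3125
Level 12: 625
Level 13: 125
Level 14: 25
Level 15: 5
Level 16: 1

The root is level 0 and the size-1 base case is level 16 (the tree spans levels 0 through 16, i.e. 17 levels counting the root), so the depth is the number of divisions: log_5(152587890625) = 16

The recursion tree depth is log_5(152587890625) = 16. At each level, the problem size is divided by 5, so it takes 16 divisions to reduce to a base case of size 1. The algorithm makes 3 recursive calls at each level.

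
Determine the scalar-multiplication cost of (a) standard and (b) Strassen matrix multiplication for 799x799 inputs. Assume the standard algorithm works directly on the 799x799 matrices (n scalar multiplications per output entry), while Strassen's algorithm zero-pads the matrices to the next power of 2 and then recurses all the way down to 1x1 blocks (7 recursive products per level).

Matrix multiplication for 799x799 matrices:

Strassen's algorithm requires power-of-2 dimensions. Pad 799x799 to 1024x1024 (next power of 2).

Standard algorithm: 799^3 = 510082399 multiplications
Strassen's algorithm: 7^(log2(1024)) = 7^10 = 282475249 multiplications
Savings: 510082399 - 282475249 = 227607150 multiplications

Standard: 510082399 multiplications (799^3). Strassen: 282475249 multiplications (7^10, after padding to 1024x1024). Strassen reduces 8 recursive multiplications to 7 at each level.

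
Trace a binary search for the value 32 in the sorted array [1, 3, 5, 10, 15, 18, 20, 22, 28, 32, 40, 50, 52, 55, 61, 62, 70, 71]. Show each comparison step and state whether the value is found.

Binary search for 32 in [1, 3, 5, 10, 15, 18, 20, 22, 28, 32, 40, 50, 52, 55, 61, 62, 70, 71]:

lo=0, hi=17, mid=8, arr[mid]=28 -> 28 < 32, search right half
lo=9, hi=17, mid=13, arr[mid]=55 -> 55 > 32, search left half
lo=9, hi=12, mid=10, arr[mid]=40 -> 40 > 32, search left half
lo=9, hi=9, mid=9, arr[mid]=32 -> Found target at index 9!

Binary search finds 32 at index 9 after 4 comparisons. The search repeatedly halves the search space by comparing with the middle element.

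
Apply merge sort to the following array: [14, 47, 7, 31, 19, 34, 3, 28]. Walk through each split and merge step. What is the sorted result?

Merge sort trace:

Split: [14, 47, 7, 31, 19, 34, 3, 28] -> [14, 47, 7, 31] and [19, 34, 3, 28]
  Split: [14, 47, 7, 31] -> [14, 47] and [7, 31]
    Split: [14, 47] -> [14] and [47]
    Merge: [14] + [47] -> [14, 47]
    Split: [7, 31] -> [7] and [31]
    Merge: [7] + [31] -> [7, 31]
  Merge: [14, 47] + [7, 31] -> [7, 14, 31, 47]
  Split: [19, 34, 3, 28] -> [19, 34] and [3, 28]
    Split: [19, 34] -> [19] and [34]
    Merge: [19] + [34] -> [19, 34]
    Split: [3, 28] -> [3] and [28]
    Merge: [3] + [28] -> [3, 28]
  Merge: [19, 34] + [3, 28] -> [3, 19, 28, 34]
Merge: [7, 14, 31, 47] + [3, 19, 28, 34] -> [3, 7, 14, 19, 28, 31, 34, 47]

Final sorted array: [3, 7, 14, 19, 28, 31, 34, 47]

The merge sort proceeds by recursively splitting the array and merging sorted halves.
After all merges, the sorted array is [3, 7, 14, 19, 28, 31, 34, 47].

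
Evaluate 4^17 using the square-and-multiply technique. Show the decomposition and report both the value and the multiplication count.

Computing 4^17 by squaring (build up from 4^1; each line after the first costs one multiplication):

4^1 = 4
4^2 = (4^1)^2 = 4^2 = 16
4^4 = (4^2)^2 = 16^2 = 256
4^8 = (4^4)^2 = 256^2 = 65536
4^16 = (4^8)^2 = 65536^2 = 4294967296
4^17 = 4 * 4^16 = 4 * 4294967296 = 17179869184

Result: 17179869184
Multiplications needed: 5 (5 lines after 4^1)

4^17 = 17179869184. Using exponentiation by squaring, this requires 5 multiplications. The key idea: if the exponent is even, square the half-power; if odd, multiply by the base once.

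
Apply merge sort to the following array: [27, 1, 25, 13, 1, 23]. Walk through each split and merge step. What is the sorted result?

Merge sort trace:

Split: [27, 1, 25, 13, 1, 23] -> [27, 1, 25] and [13, 1, 23]
  Split: [27, 1, 25] -> [27] and [1, 25]
    Split: [1, 25] -> [1] and [25]
    Merge: [1] + [25] -> [1, 25]
  Merge: [27] + [1, 25] -> [1, 25, 27]
  Split: [13, 1, 23] -> [13] and [1, 23]
    Split: [1, 23] -> [1] and [23]
    Merge: [1] + [23] -> [1, 23]
  Merge: [13] + [1, 23] -> [1, 13, 23]
Merge: [1, 25, 27] + [1, 13, 23] -> [1, 1, 13, 23, 25, 27]

Final sorted array: [1, 1, 13, 23, 25, 27]

The merge sort proceeds by recursively splitting the array and merging sorted halves.
After all merges, the sorted array is [1, 1, 13, 23, 25, 27].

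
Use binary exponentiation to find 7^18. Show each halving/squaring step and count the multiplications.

Computing 7^18 by squaring (build up from 7^1; each line after the first costs one multiplication):

7^1 = 7
7^2 = (7^1)^2 = 7^2 = 49
7^4 = (7^2)^2 = 49^2 = 2401
7^8 = (7^4)^2 = 2401^2 = 5764801
7^9 = 7 * 7^8 = 7 * 5764801 = 40353607
7^18 = (7^9)^2 = 40353607^2 = 1628413597910449

Result: 1628413597910449
Multiplications needed: 5 (5 lines after 7^1)

7^18 = 1628413597910449. Using exponentiation by squaring, this requires 5 multiplications. The key idea: if the exponent is even, square the half-power; if odd, multiply by the base once.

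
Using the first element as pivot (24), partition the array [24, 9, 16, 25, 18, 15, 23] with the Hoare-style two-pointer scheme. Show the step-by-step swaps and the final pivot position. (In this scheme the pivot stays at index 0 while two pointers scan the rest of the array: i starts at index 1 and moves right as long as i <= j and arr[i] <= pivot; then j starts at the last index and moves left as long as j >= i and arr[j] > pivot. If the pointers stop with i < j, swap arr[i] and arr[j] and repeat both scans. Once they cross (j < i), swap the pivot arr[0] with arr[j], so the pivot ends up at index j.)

Hoare-style two-pointer partition with pivot = 24:

Initial array: [24, 9, 16, 25, 18, 15, 23]

Pointers start at i = 1, j = 6.
i stops at index 3 (arr[3]=25 > 24), j stops at index 6 (arr[6]=23 <= 24): swap arr[3] and arr[6], array becomes [24, 9, 16, 23, 18, 15, 25]
i ends at 6, j ends at 5: the pointers have crossed (j < i), so scanning stops.

Swap pivot arr[0] with arr[5] to place pivot at position 5: [15, 9, 16, 23, 18, 24, 25]
Pivot position: 5

After partitioning with pivot 24, the array becomes [15, 9, 16, 23, 18, 24, 25]. The pivot is placed at index 5. All elements to the left of the pivot are <= 24, and all elements to the right are > 24.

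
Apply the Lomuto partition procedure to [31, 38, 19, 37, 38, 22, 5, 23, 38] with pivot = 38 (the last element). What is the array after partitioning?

Lomuto partition with pivot = 38:

Initial array: [31, 38, 19, 37, 38, 22, 5, 23, 38]

arr[0]=31 <= 38: swap with position 0, array becomes [31, 38, 19, 37, 38, 22, 5, 23, 38]
arr[1]=38 <= 38: swap with position 1, array becomes [31, 38, 19, 37, 38, 22, 5, 23, 38]
arr[2]=19 <= 38: swap with position 2, array becomes [31, 38, 19, 37, 38, 22, 5, 23, 38]
arr[3]=37 <= 38: swap with position 3, array becomes [31, 38, 19, 37, 38, 22, 5, 23, 38]
arr[4]=38 <= 38: swap with position 4, array becomes [31, 38, 19, 37, 38, 22, 5, 23, 38]
arr[5]=22 <= 38: swap with position 5, array becomes [31, 38, 19, 37, 38, 22, 5, 23, 38]
arr[6]=5 <= 38: swap with position 6, array becomes [31, 38, 19, 37, 38, 22, 5, 23, 38]
arr[7]=23 <= 38: swap with position 7, array becomes [31, 38, 19, 37, 38, 22, 5, 23, 38]

Place pivot at position 8: [31, 38, 19, 37, 38, 22, 5, 23, 38]
Pivot position: 8

After partitioning with pivot 38, the array becomes [31, 38, 19, 37, 38, 22, 5, 23, 38]. The pivot is placed at index 8. All elements to the left of the pivot are <= 38, and all elements to the right are > 38.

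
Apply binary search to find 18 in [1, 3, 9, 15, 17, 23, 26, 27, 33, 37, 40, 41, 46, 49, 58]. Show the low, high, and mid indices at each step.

Binary search for 18 in [1, 3, 9, 15, 17, 23, 26, 27, 33, 37, 40, 41, 46, 49, 58]:

lo=0, hi=14, mid=7, arr[mid]=27 -> 27 > 18, search left half
lo=0, hi=6, mid=3, arr[mid]=15 -> 15 < 18, search right half
lo=4, hi=6, mid=5, arr[mid]=23 -> 23 > 18, search left half
lo=4, hi=4, mid=4, arr[mid]=17 -> 17 < 18, search right half
lo=5 > hi=4, target 18 not found

Binary search determines that 18 is not in the array after 4 comparisons. The search space was exhausted without finding the target.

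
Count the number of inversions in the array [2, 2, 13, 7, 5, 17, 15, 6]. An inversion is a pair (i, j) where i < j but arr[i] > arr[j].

Finding inversions in [2, 2, 13, 7, 5, 17, 15, 6]:

(2, 3): arr[2]=13 > arr[3]=7
(2, 4): arr[2]=13 > arr[4]=5
(2, 7): arr[2]=13 > arr[7]=6
(3, 4): arr[3]=7 > arr[4]=5
(3, 7): arr[3]=7 > arr[7]=6
(5, 6): arr[5]=17 > arr[6]=15
(5, 7): arr[5]=17 > arr[7]=6
(6, 7): arr[6]=15 > arr[7]=6

Total inversions: 8

The array has 8 inversion(s): (2,3), (2,4), (2,7), (3,4), (3,7), (5,6), (5,7), (6,7). Each pair (i,j) satisfies i < j and arr[i] > arr[j].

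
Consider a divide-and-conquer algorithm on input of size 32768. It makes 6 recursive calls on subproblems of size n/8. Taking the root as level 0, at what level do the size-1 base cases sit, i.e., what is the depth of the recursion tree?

For divide and conquer with division factor 8:

Problem sizes at each level:
Level 0: 32768
Level 1: 4096
Level 2: 512
Level 3: 64
Level 4: 8
Level 5: 1

The root is level 0 and the size-1 base case is level 5 (the tree spans levels 0 through 5, i.e. 6 levels counting the root), so the depth is the number of divisions: log_8(32768) = 5

The recursion tree depth is log_8(32768) = 5. At each level, the problem size is divided by 8, so it takes 5 divisions to reduce to a base case of size 1. The algorithm makes 6 recursive calls at each level.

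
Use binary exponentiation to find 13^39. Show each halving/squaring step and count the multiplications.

Computing 13^39 by squaring (build up from 13^1; each line after the first costs one multiplication):

13^1 = 13
13^2 = (13^1)^2 = 13^2 = 169
13^4 = (13^2)^2 = 169^2 = 28561
13^8 = (13^4)^2 = 28561^2 = 815730721
13^9 = 13 * 13^8 = 13 * 815730721 = 10604499373
13^18 = (13^9)^2 = 10604499373^2 = 112455406951957393129
13^19 = 13 * 13^18 = 13 * 112455406951957393129 = 1461920290375446110677
13^38 = (13^19)^2 = 1461920290375446110677^2 = 2137210935411428674141543654682486133398329
13^39 = 13 * 13^38 = 13 * 2137210935411428674141543654682486133398329 = 27783742160348572763840067510872319734178277

Result: 27783742160348572763840067510872319734178277
Multiplications needed: 8 (8 lines after 13^1)

13^39 = 27783742160348572763840067510872319734178277. Using exponentiation by squaring, this requires 8 multiplications. The key idea: if the exponent is even, square the half-power; if odd, multiply by the base once.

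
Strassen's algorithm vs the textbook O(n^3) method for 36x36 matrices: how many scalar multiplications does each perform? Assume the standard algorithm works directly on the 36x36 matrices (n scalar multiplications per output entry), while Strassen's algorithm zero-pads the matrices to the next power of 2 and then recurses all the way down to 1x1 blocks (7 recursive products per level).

Matrix multiplication for 36x36 matrices:

Strassen's algorithm requires power-of-2 dimensions. Pad 36x36 to 64x64 (next power of 2).

Standard algorithm: 36^3 = 46656 multiplications
Strassen's algorithm: 7^(log2(64)) = 7^6 = 117649 multiplications
Difference: 46656 - 117649 = -70993 (Strassen uses MORE here due to padding overhead — for small or just-over-power-of-2 n, padding can outweigh the per-level savings)

Standard: 46656 multiplications (36^3). Strassen: 117649 multiplications (7^6, after padding to 64x64). Strassen reduces 8 recursive multiplications to 7 at each level.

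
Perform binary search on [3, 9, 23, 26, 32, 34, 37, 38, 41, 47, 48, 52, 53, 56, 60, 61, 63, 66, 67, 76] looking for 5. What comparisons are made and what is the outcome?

Binary search for 5 in [3, 9, 23, 26, 32, 34, 37, 38, 41, 47, 48, 52, 53, 56, 60, 61, 63, 66, 67, 76]:

lo=0, hi=19, mid=9, arr[mid]=47 -> 47 > 5, search left half
lo=0, hi=8, mid=4, arr[mid]=32 -> 32 > 5, search left half
lo=0, hi=3, mid=1, arr[mid]=9 -> 9 > 5, search left half
lo=0, hi=0, mid=0, arr[mid]=3 -> 3 < 5, search right half
lo=1 > hi=0, target 5 not found

Binary search determines that 5 is not in the array after 4 comparisons. The search space was exhausted without finding the target.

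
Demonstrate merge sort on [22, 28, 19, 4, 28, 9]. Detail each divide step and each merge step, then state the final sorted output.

Merge sort trace:

Split: [22, 28, 19, 4, 28, 9] -> [22, 28, 19] and [4, 28, 9]
  Split: [22, 28, 19] -> [22] and [28, 19]
    Split: [28, 19] -> [28] and [19]
    Merge: [28] + [19] -> [19, 28]
  Merge: [22] + [19, 28] -> [19, 22, 28]
  Split: [4, 28, 9] -> [4] and [28, 9]
    Split: [28, 9] -> [28] and [9]
    Merge: [28] + [9] -> [9, 28]
  Merge: [4] + [9, 28] -> [4, 9, 28]
Merge: [19, 22, 28] + [4, 9, 28] -> [4, 9, 19, 22, 28, 28]

Final sorted array: [4, 9, 19, 22, 28, 28]

The merge sort proceeds by recursively splitting the array and merging sorted halves.
After all merges, the sorted array is [4, 9, 19, 22, 28, 28].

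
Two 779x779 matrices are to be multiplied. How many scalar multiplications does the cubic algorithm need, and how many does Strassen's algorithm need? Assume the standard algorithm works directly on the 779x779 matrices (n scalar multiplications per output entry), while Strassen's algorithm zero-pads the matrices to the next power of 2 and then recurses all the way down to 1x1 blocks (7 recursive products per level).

Matrix multiplication for 779x779 matrices:

Strassen's algorithm requires power-of-2 dimensions. Pad 779x779 to 1024x1024 (next power of 2).

Standard algorithm: 779^3 = 472729139 multiplications
Strassen's algorithm: 7^(log2(1024)) = 7^10 = 282475249 multiplications
Savings: 472729139 - 282475249 = 190253890 multiplications

Standard: 472729139 multiplications (779^3). Strassen: 282475249 multiplications (7^10, after padding to 1024x1024). Strassen reduces 8 recursive multiplications to 7 at each level.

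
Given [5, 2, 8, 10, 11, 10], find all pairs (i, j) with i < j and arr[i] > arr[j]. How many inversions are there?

Finding inversions in [5, 2, 8, 10, 11, 10]:

(0, 1): arr[0]=5 > arr[1]=2
(4, 5): arr[4]=11 > arr[5]=10

Total inversions: 2

The array has 2 inversion(s): (0,1), (4,5). Each pair (i,j) satisfies i < j and arr[i] > arr[j].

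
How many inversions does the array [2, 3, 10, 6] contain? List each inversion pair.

Finding inversions in [2, 3, 10, 6]:

(2, 3): arr[2]=10 > arr[3]=6

Total inversions: 1

The array has 1 inversion(s): (2,3). Each pair (i,j) satisfies i < j and arr[i] > arr[j].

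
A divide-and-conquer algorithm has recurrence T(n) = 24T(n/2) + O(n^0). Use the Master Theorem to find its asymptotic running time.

Master Theorem for T(n) = 24T(n/2) + O(n^0):

a = 24, b = 2, c = 0
log_b(a) = log_2(24) = 4.5850

Case 1: c = 0 < log_2(24) = 4.5850
T(n) = O(n^(log_2 24))

For T(n) = 24T(n/2) + O(n^0): log_2(24) = 4.5850. This is Case 1 of the Master Theorem (c < log_b(a), work dominated by leaves), giving O(n^(log_2 24)).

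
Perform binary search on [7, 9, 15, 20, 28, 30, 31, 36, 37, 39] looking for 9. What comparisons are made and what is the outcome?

Binary search for 9 in [7, 9, 15, 20, 28, 30, 31, 36, 37, 39]:

lo=0, hi=9, mid=4, arr[mid]=28 -> 28 > 9, search left half
lo=0, hi=3, mid=1, arr[mid]=9 -> Found target at index 1!

Binary search finds 9 at index 1 after 2 comparisons. The search repeatedly halves the search space by comparing with the middle element.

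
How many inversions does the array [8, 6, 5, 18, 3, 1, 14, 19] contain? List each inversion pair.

Finding inversions in [8, 6, 5, 18, 3, 1, 14, 19]:

(0, 1): arr[0]=8 > arr[1]=6
(0, 2): arr[0]=8 > arr[2]=5
(0, 4): arr[0]=8 > arr[4]=3
(0, 5): arr[0]=8 > arr[5]=1
(1, 2): arr[1]=6 > arr[2]=5
(1, 4): arr[1]=6 > arr[4]=3
(1, 5): arr[1]=6 > arr[5]=1
(2, 4): arr[2]=5 > arr[4]=3
(2, 5): arr[2]=5 > arr[5]=1
(3, 4): arr[3]=18 > arr[4]=3
(3, 5): arr[3]=18 > arr[5]=1
(3, 6): arr[3]=18 > arr[6]=14
(4, 5): arr[4]=3 > arr[5]=1

Total inversions: 13

The array has 13 inversion(s): (0,1), (0,2), (0,4), (0,5), (1,2), (1,4), (1,5), (2,4), (2,5), (3,4), (3,5), (3,6), (4,5). Each pair (i,j) satisfies i < j and arr[i] > arr[j].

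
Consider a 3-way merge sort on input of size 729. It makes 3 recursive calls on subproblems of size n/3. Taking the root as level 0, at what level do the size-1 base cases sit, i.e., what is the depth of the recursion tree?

For divide and conquer with division factor 3:

Problem sizes at each level:
Level 0: 729
Level 1: 243
Level 2: 81
Level 3: 27
Level 4: 9
Level 5: 3
Level 6: 1

The root is level 0 and the size-1 base case is level 6 (the tree spans levels 0 through 6, i.e. 7 levels counting the root), so the depth is the number of divisions: log_3(729) = 6

The recursion tree depth is log_3(729) = 6. At each level, the problem size is divided by 3, so it takes 6 divisions to reduce to a base case of size 1. The algorithm makes 3 recursive calls at each level.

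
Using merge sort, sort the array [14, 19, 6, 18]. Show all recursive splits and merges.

Merge sort trace:

Split: [14, 19, 6, 18] -> [14, 19] and [6, 18]
  Split: [14, 19] -> [14] and [19]
  Merge: [14] + [19] -> [14, 19]
  Split: [6, 18] -> [6] and [18]
  Merge: [6] + [18] -> [6, 18]
Merge: [14, 19] + [6, 18] -> [6, 14, 18, 19]

Final sorted array: [6, 14, 18, 19]

The merge sort proceeds by recursively splitting the array and merging sorted halves.
After all merges, the sorted array is [6, 14, 18, 19].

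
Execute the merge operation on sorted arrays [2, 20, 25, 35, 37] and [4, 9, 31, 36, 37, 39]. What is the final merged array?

Merging process:

Compare 2 vs 4: take 2 from left. Merged: [2]
Compare 20 vs 4: take 4 from right. Merged: [2, 4]
Compare 20 vs 9: take 9 from right. Merged: [2, 4, 9]
Compare 20 vs 31: take 20 from left. Merged: [2, 4, 9, 20]
Compare 25 vs 31: take 25 from left. Merged: [2, 4, 9, 20, 25]
Compare 35 vs 31: take 31 from right. Merged: [2, 4, 9, 20, 25, 31]
Compare 35 vs 36: take 35 from left. Merged: [2, 4, 9, 20, 25, 31, 35]
Compare 37 vs 36: take 36 from right. Merged: [2, 4, 9, 20, 25, 31, 35, 36]
Compare 37 vs 37: take 37 from left. Merged: [2, 4, 9, 20, 25, 31, 35, 36, 37]
Append remaining from right: [37, 39]. Merged: [2, 4, 9, 20, 25, 31, 35, 36, 37, 37, 39]

Final merged array: [2, 4, 9, 20, 25, 31, 35, 36, 37, 37, 39]
Total comparisons: 9

The merged array is [2, 4, 9, 20, 25, 31, 35, 36, 37, 37, 39], requiring 9 comparisons. The merge step runs in O(n) time where n is the total number of elements.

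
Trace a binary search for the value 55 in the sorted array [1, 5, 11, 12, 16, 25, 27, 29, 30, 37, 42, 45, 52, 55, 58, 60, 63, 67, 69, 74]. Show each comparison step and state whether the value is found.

Binary search for 55 in [1, 5, 11, 12, 16, 25, 27, 29, 30, 37, 42, 45, 52, 55, 58, 60, 63, 67, 69, 74]:

lo=0, hi=19, mid=9, arr[mid]=37 -> 37 < 55, search right half
lo=10, hi=19, mid=14, arr[mid]=58 -> 58 > 55, search left half
lo=10, hi=13, mid=11, arr[mid]=45 -> 45 < 55, search right half
lo=12, hi=13, mid=12, arr[mid]=52 -> 52 < 55, search right half
lo=13, hi=13, mid=13, arr[mid]=55 -> Found target at index 13!

Binary search finds 55 at index 13 after 5 comparisons. The search repeatedly halves the search space by comparing with the middle element.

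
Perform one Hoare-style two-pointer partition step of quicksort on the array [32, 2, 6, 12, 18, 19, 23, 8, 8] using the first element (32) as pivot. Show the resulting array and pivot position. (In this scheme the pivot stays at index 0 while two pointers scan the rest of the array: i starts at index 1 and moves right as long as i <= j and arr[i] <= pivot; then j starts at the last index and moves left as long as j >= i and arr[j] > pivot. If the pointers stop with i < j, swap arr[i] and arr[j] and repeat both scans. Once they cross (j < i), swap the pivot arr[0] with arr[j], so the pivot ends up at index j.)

Hoare-style two-pointer partition with pivot = 32:

Initial array: [32, 2, 6, 12, 18, 19, 23, 8, 8]

Pointers start at i = 1, j = 8.
i ends at 9, j ends at 8: the pointers have crossed (j < i), so scanning stops.

Swap pivot arr[0] with arr[8] to place pivot at position 8: [8, 2, 6, 12, 18, 19, 23, 8, 32]
Pivot position: 8

After partitioning with pivot 32, the array becomes [8, 2, 6, 12, 18, 19, 23, 8, 32]. The pivot is placed at index 8. All elements to the left of the pivot are <= 32, and all elements to the right are > 32.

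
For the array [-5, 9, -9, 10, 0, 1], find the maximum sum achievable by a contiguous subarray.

Using Kadane's algorithm on [-5, 9, -9, 10, 0, 1]:

Scanning through the array:
Position 1 (value 9): max_ending_here = 9, max_so_far = 9
Position 2 (value -9): max_ending_here = 0, max_so_far = 9
Position 3 (value 10): max_ending_here = 10, max_so_far = 10
Position 4 (value 0): max_ending_here = 10, max_so_far = 10
Position 5 (value 1): max_ending_here = 11, max_so_far = 11

Maximum subarray: [9, -9, 10, 0, 1]
Maximum sum: 11

The maximum subarray is [9, -9, 10, 0, 1] with sum 11. This subarray runs from index 1 to index 5.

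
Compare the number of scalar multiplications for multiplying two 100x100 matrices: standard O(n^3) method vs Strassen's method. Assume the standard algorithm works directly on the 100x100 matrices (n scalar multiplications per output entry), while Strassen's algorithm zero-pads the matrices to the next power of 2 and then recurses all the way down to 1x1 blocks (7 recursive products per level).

Matrix multiplication for 100x100 matrices:

Strassen's algorithm requires power-of-2 dimensions. Pad 100x100 to 128x128 (next power of 2).

Standard algorithm: 100^3 = 1000000 multiplications
Strassen's algorithm: 7^(log2(128)) = 7^7 = 823543 multiplications
Savings: 1000000 - 823543 = 176457 multiplications

Standard: 1000000 multiplications (100^3). Strassen: 823543 multiplications (7^7, after padding to 128x128). Strassen reduces 8 recursive multiplications to 7 at each level.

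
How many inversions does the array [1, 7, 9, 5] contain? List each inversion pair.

Finding inversions in [1, 7, 9, 5]:

(1, 3): arr[1]=7 > arr[3]=5
(2, 3): arr[2]=9 > arr[3]=5

Total inversions: 2

The array has 2 inversion(s): (1,3), (2,3). Each pair (i,j) satisfies i < j and arr[i] > arr[j].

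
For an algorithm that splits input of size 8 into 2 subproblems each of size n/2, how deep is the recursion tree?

For divide and conquer with division factor 2:

Problem sizes at each level:
Level 0: 8
Level 1: 4
Level 2: 2
Level 3: 1

The root is level 0 and the size-1 base case is level 3 (the tree spans levels 0 through 3, i.e. 4 levels counting the root), so the depth is the number of divisions: log_2(8) = 3

The recursion tree depth is log_2(8) = 3. At each level, the problem size is divided by 2, so it takes 3 divisions to reduce to a base case of size 1. The algorithm makes 2 recursive calls at each level.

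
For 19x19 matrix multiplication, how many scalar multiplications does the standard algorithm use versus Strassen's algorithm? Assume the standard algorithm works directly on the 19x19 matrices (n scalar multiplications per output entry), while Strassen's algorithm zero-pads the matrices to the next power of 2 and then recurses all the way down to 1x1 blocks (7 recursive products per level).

Matrix multiplication for 19x19 matrices:

Strassen's algorithm requires power-of-2 dimensions. Pad 19x19 to 32x32 (next power of 2).

Standard algorithm: 19^3 = 6859 multiplications
Strassen's algorithm: 7^(log2(32)) = 7^5 = 16807 multiplications
Difference: 6859 - 16807 = -9948 (Strassen uses MORE here due to padding overhead — for small or just-over-power-of-2 n, padding can outweigh the per-level savings)

Standard: 6859 multiplications (19^3). Strassen: 16807 multiplications (7^5, after padding to 32x32). Strassen reduces 8 recursive multiplications to 7 at each level.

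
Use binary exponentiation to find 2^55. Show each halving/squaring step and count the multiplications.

Computing 2^55 by squaring (build up from 2^1; each line after the first costs one multiplication):

2^1 = 2
2^2 = (2^1)^2 = 2^2 = 4
2^3 = 2 * 2^2 = 2 * 4 = 8
2^6 = (2^3)^2 = 8^2 = 64
2^12 = (2^6)^2 = 64^2 = 4096
2^13 = 2 * 2^12 = 2 * 4096 = 8192
2^26 = (2^13)^2 = 8192^2 = 67108864
2^27 = 2 * 2^26 = 2 * 67108864 = 134217728
2^54 = (2^27)^2 = 134217728^2 = 18014398509481984
2^55 = 2 * 2^54 = 2 * 18014398509481984 = 36028797018963968

Result: 36028797018963968
Multiplications needed: 9 (9 lines after 2^1)

2^55 = 36028797018963968. Using exponentiation by squaring, this requires 9 multiplications. The key idea: if the exponent is even, square the half-power; if odd, multiply by the base once.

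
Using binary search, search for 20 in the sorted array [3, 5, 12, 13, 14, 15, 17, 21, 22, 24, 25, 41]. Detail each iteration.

Binary search for 20 in [3, 5, 12, 13, 14, 15, 17, 21, 22, 24, 25, 41]:

lo=0, hi=11, mid=5, arr[mid]=15 -> 15 < 20, search right half
lo=6, hi=11, mid=8, arr[mid]=22 -> 22 > 20, search left half
lo=6, hi=7, mid=6, arr[mid]=17 -> 17 < 20, search right half
lo=7, hi=7, mid=7, arr[mid]=21 -> 21 > 20, search left half
lo=7 > hi=6, target 20 not found

Binary search determines that 20 is not in the array after 4 comparisons. The search space was exhausted without finding the target.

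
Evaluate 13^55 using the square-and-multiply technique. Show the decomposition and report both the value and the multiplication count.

Computing 13^55 by squaring (build up from 13^1; each line after the first costs one multiplication):

13^1 = 13
13^2 = (13^1)^2 = 13^2 = 169
13^3 = 13 * 13^2 = 13 * 169 = 2197
13^6 = (13^3)^2 = 2197^2 = 4826809
13^12 = (13^6)^2 = 4826809^2 = 23298085122481
13^13 = 13 * 13^12 = 13 * 23298085122481 = 302875106592253
13^26 = (13^13)^2 = 302875106592253^2 = 91733330193268616658399616009
13^27 = 13 * 13^26 = 13 * 91733330193268616658399616009 = 1192533292512492016559195008117
13^54 = (13^27)^2 = 1192533292512492016559195008117^2 = 1422135653750684847524758738836375672734734444846971695885689
13^55 = 13 * 13^54 = 13 * 1422135653750684847524758738836375672734734444846971695885689 = 18487763498758903017821863604872883745551547783010632046513957

Result: 18487763498758903017821863604872883745551547783010632046513957
Multiplications needed: 9 (9 lines after 13^1)

13^55 = 18487763498758903017821863604872883745551547783010632046513957. Using exponentiation by squaring, this requires 9 multiplications. The key idea: if the exponent is even, square the half-power; if odd, multiply by the base once.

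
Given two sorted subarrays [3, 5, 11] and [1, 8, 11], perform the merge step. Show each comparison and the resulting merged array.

Merging process:

Compare 3 vs 1: take 1 from right. Merged: [1]
Compare 3 vs 8: take 3 from left. Merged: [1, 3]
Compare 5 vs 8: take 5 from left. Merged: [1, 3, 5]
Compare 11 vs 8: take 8 from right. Merged: [1, 3, 5, 8]
Compare 11 vs 11: take 11 from left. Merged: [1, 3, 5, 8, 11]
Append remaining from right: [11]. Merged: [1, 3, 5, 8, 11, 11]

Final merged array: [1, 3, 5, 8, 11, 11]
Total comparisons: 5

The merged array is [1, 3, 5, 8, 11, 11], requiring 5 comparisons. The merge step runs in O(n) time where n is the total number of elements.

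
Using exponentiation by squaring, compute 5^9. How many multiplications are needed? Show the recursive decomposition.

Computing 5^9 by squaring (build up from 5^1; each line after the first costs one multiplication):

5^1 = 5
5^2 = (5^1)^2 = 5^2 = 25
5^4 = (5^2)^2 = 25^2 = 625
5^8 = (5^4)^2 = 625^2 = 390625
5^9 = 5 * 5^8 = 5 * 390625 = 1953125

Result: 1953125
Multiplications needed: 4 (4 lines after 5^1)

5^9 = 1953125. Using exponentiation by squaring, this requires 4 multiplications. The key idea: if the exponent is even, square the half-power; if odd, multiply by the base once.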